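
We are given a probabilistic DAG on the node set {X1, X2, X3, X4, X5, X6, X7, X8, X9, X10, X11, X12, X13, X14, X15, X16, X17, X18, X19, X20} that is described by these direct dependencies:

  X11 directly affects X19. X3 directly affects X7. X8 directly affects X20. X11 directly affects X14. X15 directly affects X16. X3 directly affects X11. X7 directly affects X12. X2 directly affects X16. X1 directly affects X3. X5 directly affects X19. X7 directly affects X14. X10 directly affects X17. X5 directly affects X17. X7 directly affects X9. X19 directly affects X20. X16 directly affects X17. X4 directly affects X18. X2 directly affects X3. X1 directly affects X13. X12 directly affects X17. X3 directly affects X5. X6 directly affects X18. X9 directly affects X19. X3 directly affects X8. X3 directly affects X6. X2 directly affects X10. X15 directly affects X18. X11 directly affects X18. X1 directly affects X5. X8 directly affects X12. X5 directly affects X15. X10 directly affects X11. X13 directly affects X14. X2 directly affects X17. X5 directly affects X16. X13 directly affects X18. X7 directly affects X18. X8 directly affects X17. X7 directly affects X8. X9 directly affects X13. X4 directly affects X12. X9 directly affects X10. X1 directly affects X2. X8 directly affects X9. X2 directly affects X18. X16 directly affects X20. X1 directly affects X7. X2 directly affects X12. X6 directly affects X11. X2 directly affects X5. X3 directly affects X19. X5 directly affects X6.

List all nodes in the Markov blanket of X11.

{X2, X3, X4, X5, X6, X7, X9, X10, X13, X14, X15, X18, X19}

X11 has children X14, X18, X19.
X11's parents: X3, X6, X10.
Other parents of X11's children:
  X14: X7, X13
  X18: X2, X4, X6, X7, X13, X15
  X19: X3, X5, X9
So the Markov blanket of X11 is {X2, X3, X4, X5, X6, X7, X9, X10, X13, X14, X15, X18, X19}.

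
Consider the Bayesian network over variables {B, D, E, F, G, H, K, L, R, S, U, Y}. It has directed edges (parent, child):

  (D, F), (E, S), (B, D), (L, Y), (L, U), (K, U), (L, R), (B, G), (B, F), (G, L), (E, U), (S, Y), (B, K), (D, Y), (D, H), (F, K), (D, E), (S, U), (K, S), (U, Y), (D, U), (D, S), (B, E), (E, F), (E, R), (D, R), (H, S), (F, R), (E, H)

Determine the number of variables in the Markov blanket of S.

7

S's parents: D, E, H, K.
S's children: U, Y.
Parents of each child, excluding S:
  U: D, E, K, L
  Y: D, L, U
MB(S) = {D, E, H, K, L, U, Y}, which has 7 nodes.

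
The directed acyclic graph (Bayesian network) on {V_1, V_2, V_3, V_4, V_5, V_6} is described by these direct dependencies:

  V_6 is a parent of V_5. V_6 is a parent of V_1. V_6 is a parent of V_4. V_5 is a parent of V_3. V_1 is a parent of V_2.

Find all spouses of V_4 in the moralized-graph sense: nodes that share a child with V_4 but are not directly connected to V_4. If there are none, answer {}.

{}

V_4 has no children, so it has no co-parents. The set is empty.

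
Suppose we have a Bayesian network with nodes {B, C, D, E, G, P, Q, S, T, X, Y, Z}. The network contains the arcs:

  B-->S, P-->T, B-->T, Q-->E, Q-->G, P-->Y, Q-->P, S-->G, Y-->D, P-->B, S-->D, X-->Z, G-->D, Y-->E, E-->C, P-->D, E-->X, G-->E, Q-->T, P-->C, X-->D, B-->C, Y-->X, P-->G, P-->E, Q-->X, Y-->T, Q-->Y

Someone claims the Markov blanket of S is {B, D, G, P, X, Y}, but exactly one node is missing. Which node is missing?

Q

The Markov blanket of a node is its parents, its children, and the other parents of its children.
S's parents: B.
S's children: D, G.
For each child, the remaining parents (spouses of S):
  G also has parents P, Q.
  D also has parents G, P, X, Y.
MB(S) = {B, D, G, P, Q, X, Y}.
Comparing with the claimed set, Q is missing.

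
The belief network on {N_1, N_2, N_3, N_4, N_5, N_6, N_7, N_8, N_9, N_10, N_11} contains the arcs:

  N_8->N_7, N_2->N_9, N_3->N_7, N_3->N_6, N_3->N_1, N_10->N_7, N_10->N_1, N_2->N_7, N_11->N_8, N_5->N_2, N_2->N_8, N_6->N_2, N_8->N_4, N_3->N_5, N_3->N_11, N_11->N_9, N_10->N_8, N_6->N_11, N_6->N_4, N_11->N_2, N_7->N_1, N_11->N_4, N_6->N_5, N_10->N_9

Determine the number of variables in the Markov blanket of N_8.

7

Recall MB(v) = parents ∪ children ∪ spouses, where spouses are the other parents of v's children.
Pa(N_8) = {N_2, N_10, N_11}.
N_8 has children N_4, N_7.
Parents of each child, excluding N_8:
  N_7 also has parents N_2, N_3, N_10.
  N_4 also has parents N_6, N_11.
MB(N_8) = {N_2, N_3, N_4, N_6, N_7, N_10, N_11}, which has 7 nodes.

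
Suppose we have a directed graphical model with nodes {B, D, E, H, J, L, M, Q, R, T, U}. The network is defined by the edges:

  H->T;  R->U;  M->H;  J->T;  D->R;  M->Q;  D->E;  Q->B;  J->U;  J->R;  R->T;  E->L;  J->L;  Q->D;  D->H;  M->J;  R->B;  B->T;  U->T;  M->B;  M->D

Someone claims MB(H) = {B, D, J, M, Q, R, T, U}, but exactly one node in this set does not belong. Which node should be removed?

H has child T.
H's parents: D, M.
Other parents of H's children:
  T's other parents are B, J, R, U.
MB(H) = {B, D, J, M, R, T, U}.
Q is neither a parent, child, nor co-parent of H, so it does not belong.

Q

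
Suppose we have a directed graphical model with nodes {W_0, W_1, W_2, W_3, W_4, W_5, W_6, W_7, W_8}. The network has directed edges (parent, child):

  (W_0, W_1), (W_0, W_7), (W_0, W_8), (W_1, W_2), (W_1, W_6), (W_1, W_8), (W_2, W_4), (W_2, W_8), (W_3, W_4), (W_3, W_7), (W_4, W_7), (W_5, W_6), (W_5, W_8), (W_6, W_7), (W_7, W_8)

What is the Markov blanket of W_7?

The Markov blanket of a node is its parents, its children, and the other parents of its children.
Children of W_7: W_8.
Parents of W_7: W_0, W_3, W_4, W_6.
Parents of each child, excluding W_7:
  parents(W_8) \ {W_7} = {W_0, W_1, W_2, W_5}.
Taking the union gives {W_0, W_1, W_2, W_3, W_4, W_5, W_6, W_8}.

{W_0, W_1, W_2, W_3, W_4, W_5, W_6, W_8}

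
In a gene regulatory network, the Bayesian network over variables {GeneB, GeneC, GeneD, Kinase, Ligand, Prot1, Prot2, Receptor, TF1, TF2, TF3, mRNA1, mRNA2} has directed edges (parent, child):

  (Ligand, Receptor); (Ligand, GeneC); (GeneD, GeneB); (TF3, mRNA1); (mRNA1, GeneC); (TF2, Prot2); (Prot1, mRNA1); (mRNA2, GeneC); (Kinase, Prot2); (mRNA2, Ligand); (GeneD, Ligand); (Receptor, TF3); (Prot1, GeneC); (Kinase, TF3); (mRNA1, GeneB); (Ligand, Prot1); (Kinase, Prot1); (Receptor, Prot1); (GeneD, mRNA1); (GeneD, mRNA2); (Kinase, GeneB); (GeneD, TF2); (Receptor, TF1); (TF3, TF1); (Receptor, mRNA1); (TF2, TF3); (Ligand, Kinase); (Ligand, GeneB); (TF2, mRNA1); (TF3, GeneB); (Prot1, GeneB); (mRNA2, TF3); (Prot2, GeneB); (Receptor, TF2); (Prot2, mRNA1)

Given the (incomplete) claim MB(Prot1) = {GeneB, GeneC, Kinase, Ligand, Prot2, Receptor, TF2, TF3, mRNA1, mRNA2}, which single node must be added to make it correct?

GeneD

Recall MB(v) = parents ∪ children ∪ spouses, where spouses are the other parents of v's children.
Prot1's children: GeneB, GeneC, mRNA1.
Prot1 has parents Kinase, Ligand, Receptor.
Parents of each child, excluding Prot1:
  parents(mRNA1) \ {Prot1} = {GeneD, Prot2, Receptor, TF2, TF3}.
  GeneB's other parents are GeneD, Kinase, Ligand, Prot2, TF3, mRNA1.
  GeneC also has parents Ligand, mRNA1, mRNA2.
MB(Prot1) = {GeneB, GeneC, GeneD, Kinase, Ligand, Prot2, Receptor, TF2, TF3, mRNA1, mRNA2}.
Comparing with the claimed set, GeneD is missing.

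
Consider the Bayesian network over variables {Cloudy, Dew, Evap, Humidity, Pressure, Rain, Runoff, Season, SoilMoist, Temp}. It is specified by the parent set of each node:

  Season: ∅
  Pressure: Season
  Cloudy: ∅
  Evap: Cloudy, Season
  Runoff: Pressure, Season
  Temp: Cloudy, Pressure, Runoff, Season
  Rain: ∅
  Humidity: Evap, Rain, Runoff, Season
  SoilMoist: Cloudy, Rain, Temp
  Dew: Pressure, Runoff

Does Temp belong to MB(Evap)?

The Markov blanket of a node is its parents, its children, and the other parents of its children.
Evap's children: Humidity.
Evap's parents: Cloudy, Season.
Parents of each child, excluding Evap:
  Humidity: Rain, Runoff, Season
MB(Evap) = {Cloudy, Humidity, Rain, Runoff, Season}; Temp is not in this set.

No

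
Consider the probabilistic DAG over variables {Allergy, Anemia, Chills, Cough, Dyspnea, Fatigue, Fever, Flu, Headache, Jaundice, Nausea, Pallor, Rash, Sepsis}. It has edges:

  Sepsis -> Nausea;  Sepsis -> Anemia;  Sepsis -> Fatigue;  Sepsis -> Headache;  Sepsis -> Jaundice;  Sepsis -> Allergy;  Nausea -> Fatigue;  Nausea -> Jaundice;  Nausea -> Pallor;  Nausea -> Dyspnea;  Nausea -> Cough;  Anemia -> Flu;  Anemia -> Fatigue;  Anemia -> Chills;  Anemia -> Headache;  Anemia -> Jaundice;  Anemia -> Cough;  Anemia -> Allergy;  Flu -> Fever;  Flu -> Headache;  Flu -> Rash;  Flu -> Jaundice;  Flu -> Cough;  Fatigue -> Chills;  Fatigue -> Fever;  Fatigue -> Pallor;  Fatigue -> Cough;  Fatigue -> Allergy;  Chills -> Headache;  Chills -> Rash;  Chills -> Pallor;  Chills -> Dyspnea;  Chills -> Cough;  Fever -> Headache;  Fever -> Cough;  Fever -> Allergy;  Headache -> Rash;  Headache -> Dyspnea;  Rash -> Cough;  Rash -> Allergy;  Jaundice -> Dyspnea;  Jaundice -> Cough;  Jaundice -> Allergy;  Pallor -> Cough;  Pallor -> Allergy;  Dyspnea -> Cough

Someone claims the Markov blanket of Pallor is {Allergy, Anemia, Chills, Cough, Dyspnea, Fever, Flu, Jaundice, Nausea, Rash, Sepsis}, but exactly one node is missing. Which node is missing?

Fatigue

Pallor has children Allergy, Cough.
Parents of Pallor: Chills, Fatigue, Nausea.
For each child, the remaining parents (spouses of Pallor):
  parents(Cough) \ {Pallor} = {Anemia, Chills, Dyspnea, Fatigue, Fever, Flu, Jaundice, Nausea, Rash}.
  parents(Allergy) \ {Pallor} = {Anemia, Fatigue, Fever, Jaundice, Rash, Sepsis}.
MB(Pallor) = {Allergy, Anemia, Chills, Cough, Dyspnea, Fatigue, Fever, Flu, Jaundice, Nausea, Rash, Sepsis}.
Comparing with the claimed set, Fatigue is missing.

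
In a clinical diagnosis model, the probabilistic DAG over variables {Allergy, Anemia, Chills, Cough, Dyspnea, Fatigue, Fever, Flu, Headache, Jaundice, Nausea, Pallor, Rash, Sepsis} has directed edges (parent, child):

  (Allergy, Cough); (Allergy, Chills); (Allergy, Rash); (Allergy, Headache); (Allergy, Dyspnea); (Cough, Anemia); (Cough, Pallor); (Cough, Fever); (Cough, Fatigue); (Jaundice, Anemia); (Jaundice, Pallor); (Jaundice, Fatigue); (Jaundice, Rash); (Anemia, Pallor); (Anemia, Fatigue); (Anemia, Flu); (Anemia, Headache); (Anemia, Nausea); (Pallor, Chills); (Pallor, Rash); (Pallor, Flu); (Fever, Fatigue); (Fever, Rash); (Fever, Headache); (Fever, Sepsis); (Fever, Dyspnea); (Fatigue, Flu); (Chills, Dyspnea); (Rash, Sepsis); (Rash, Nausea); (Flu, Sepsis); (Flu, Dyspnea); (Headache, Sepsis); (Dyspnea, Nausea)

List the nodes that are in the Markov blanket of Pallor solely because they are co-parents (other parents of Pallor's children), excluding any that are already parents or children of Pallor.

Children of Pallor: Chills, Flu, Rash.
  Chills: Allergy
  Rash: Allergy, Fever, Jaundice
  Flu: Anemia, Fatigue
Excluding nodes already adjacent to Pallor (Anemia, Chills, Cough, Flu, Jaundice, Rash), the co-parent-only contribution is {Allergy, Fatigue, Fever}.

{Allergy, Fatigue, Fever}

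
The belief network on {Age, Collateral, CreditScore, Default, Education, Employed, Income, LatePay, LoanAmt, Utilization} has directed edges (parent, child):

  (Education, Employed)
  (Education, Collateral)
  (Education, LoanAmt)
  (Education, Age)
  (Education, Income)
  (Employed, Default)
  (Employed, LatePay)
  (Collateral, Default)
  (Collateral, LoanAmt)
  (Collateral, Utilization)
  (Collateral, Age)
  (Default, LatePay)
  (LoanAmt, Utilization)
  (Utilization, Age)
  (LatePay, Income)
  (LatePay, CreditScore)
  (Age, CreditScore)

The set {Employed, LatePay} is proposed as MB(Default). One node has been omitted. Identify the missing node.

Collateral

Recall MB(v) = parents ∪ children ∪ spouses, where spouses are the other parents of v's children.
Parents of Default: Collateral, Employed.
Default has child LatePay.
Other parents of Default's children:
  LatePay: Employed
MB(Default) = {Collateral, Employed, LatePay}.
Comparing with the claimed set, Collateral is missing.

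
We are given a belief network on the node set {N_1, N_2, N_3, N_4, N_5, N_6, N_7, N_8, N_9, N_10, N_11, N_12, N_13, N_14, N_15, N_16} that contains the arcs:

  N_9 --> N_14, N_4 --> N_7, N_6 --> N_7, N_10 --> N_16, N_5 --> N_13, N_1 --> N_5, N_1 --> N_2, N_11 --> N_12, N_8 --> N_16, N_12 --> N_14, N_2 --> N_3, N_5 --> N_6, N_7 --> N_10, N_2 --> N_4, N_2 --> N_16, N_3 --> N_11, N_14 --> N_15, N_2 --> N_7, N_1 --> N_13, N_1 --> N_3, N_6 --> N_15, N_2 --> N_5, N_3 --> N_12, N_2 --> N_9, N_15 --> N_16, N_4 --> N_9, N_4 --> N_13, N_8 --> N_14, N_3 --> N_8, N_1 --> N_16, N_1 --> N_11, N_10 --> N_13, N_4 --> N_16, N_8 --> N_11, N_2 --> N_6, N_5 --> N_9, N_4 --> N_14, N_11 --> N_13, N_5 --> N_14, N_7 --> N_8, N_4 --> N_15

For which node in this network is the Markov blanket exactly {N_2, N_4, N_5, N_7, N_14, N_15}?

N_6

The target node must have every member of {N_2, N_4, N_5, N_7, N_14, N_15} as a parent, child, or co-parent, and no others.
Parents of N_6: N_2, N_5; children: N_7, N_15; co-parents: N_2, N_4, N_14.
These exactly cover the given set, so the node is N_6.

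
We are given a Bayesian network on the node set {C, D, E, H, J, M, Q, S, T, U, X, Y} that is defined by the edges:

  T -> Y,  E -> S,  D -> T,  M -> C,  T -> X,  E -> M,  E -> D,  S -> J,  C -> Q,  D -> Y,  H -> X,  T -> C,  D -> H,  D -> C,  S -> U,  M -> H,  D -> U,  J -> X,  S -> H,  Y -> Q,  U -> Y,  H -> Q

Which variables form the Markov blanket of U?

{D, S, T, Y}

By definition, MB(U) is built from U's parents, U's children, and the co-parents of U.
U has parents D, S.
U has child Y.
Co-parents of U (other parents of its children):
  Y: D, T
Taking the union gives {D, S, T, Y}.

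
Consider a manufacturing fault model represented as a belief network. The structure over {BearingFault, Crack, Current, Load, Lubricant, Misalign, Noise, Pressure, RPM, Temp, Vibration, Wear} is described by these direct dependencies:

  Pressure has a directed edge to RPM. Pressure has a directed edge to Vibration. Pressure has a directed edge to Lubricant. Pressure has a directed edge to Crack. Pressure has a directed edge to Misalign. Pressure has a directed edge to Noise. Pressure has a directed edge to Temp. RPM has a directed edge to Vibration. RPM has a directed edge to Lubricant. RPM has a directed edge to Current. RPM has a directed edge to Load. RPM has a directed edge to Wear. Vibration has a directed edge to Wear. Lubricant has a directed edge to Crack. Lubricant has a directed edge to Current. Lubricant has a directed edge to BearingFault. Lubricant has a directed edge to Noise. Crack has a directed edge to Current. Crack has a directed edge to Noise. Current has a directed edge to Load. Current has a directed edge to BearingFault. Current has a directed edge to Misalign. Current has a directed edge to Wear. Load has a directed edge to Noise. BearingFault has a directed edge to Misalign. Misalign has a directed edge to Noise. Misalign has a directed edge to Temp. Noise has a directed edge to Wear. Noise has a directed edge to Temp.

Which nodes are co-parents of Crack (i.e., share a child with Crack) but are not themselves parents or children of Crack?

{Load, Misalign, RPM}

Children of Crack: Current, Noise.
  Current: Lubricant, RPM
  Noise: Load, Lubricant, Misalign, Pressure
Excluding nodes already adjacent to Crack (Current, Lubricant, Noise, Pressure), the co-parent-only contribution is {Load, Misalign, RPM}.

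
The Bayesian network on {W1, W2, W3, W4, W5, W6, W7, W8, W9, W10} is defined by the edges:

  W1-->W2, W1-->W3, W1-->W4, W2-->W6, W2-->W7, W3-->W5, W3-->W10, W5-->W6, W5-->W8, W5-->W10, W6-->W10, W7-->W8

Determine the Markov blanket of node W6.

{W2, W3, W5, W10}

Recall MB(v) = parents ∪ children ∪ spouses, where spouses are the other parents of v's children.
Parents of W6: W2, W5.
W6's children: W10.
Co-parents of W6 (other parents of its children):
  parents(W10) \ {W6} = {W3, W5}.
MB(W6) = {W2, W3, W5, W10}.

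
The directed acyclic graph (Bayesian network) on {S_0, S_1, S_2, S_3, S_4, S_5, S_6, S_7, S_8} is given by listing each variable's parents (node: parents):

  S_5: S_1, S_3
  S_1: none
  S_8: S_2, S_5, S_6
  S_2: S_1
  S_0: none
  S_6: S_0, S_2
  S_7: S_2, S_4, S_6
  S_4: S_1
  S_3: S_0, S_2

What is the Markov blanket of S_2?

Recall MB(v) = parents ∪ children ∪ spouses, where spouses are the other parents of v's children.
S_2 has parent S_1.
Ch(S_2) = {S_3, S_6, S_7, S_8}.
Co-parents of S_2 (other parents of its children):
  S_3's other parent is S_0.
  S_6's other parent is S_0.
  S_7 also has parents S_4, S_6.
  parents(S_8) \ {S_2} = {S_5, S_6}.
Union: {S_1} ∪ {S_3, S_6, S_7, S_8} ∪ {S_0, S_4, S_5, S_6} = {S_0, S_1, S_3, S_4, S_5, S_6, S_7, S_8}.

{S_0, S_1, S_3, S_4, S_5, S_6, S_7, S_8}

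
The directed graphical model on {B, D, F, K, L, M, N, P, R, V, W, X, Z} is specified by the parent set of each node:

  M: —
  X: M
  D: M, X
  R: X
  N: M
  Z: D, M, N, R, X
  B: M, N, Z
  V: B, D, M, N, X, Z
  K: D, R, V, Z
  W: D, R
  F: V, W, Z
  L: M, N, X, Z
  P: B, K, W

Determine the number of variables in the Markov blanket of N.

A node's Markov blanket = Pa ∪ Ch ∪ (parents of Ch other than the node itself).
Parents of N: M.
Ch(N) = {B, L, V, Z}.
Other parents of N's children:
  Z: D, M, R, X
  B: M, Z
  V: B, D, M, X, Z
  L: M, X, Z
MB(N) = {B, D, L, M, R, V, X, Z}, which has 8 nodes.

8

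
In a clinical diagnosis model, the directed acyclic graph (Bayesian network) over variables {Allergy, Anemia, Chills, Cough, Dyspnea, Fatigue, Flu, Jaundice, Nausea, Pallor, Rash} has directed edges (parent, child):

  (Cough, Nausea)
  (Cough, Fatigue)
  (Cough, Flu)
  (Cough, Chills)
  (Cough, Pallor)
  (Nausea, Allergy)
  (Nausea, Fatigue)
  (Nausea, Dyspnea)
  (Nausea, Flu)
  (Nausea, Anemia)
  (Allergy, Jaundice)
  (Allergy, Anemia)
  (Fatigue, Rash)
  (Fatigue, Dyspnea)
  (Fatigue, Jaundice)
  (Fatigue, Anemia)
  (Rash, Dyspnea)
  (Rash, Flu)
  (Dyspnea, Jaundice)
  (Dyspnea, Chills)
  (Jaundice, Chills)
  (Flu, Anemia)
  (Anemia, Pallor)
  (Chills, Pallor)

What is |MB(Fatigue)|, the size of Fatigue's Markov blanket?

Recall MB(v) = parents ∪ children ∪ spouses, where spouses are the other parents of v's children.
Ch(Fatigue) = {Anemia, Dyspnea, Jaundice, Rash}.
Pa(Fatigue) = {Cough, Nausea}.
Parents of each child, excluding Fatigue:
  Rash: no additional parents.
  Dyspnea's other parents are Nausea, Rash.
  parents(Jaundice) \ {Fatigue} = {Allergy, Dyspnea}.
  Anemia also has parents Allergy, Flu, Nausea.
MB(Fatigue) = {Allergy, Anemia, Cough, Dyspnea, Flu, Jaundice, Nausea, Rash}, which has 8 nodes.

8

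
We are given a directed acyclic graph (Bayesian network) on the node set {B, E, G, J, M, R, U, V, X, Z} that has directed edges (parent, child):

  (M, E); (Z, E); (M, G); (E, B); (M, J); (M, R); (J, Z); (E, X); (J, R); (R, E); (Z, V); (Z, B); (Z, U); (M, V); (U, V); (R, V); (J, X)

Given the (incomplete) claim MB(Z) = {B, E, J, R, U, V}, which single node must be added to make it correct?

Parents of Z: J.
Children of Z: B, E, U, V.
Parents of each child, excluding Z:
  U: —
  E: M, R
  B: E
  V: M, R, U
MB(Z) = {B, E, J, M, R, U, V}.
Comparing with the claimed set, M is missing.

M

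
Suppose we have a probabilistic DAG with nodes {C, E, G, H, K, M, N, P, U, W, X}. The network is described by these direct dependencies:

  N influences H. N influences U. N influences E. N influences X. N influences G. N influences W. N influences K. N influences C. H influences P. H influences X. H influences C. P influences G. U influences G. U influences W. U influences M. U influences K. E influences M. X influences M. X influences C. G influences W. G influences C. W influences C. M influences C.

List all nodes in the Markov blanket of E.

{M, N, U, X}

A node's Markov blanket = Pa ∪ Ch ∪ (parents of Ch other than the node itself).
Parents of E: N.
Ch(E) = {M}.
For each child, the remaining parents (spouses of E):
  M: U, X
Taking the union gives {M, N, U, X}.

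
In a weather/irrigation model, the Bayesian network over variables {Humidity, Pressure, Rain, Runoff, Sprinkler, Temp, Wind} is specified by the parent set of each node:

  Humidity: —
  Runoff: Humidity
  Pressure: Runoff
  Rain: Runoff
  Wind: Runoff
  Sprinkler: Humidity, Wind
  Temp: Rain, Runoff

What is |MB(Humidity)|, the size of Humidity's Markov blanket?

Parents of Humidity: none.
Humidity has children Runoff, Sprinkler.
Other parents of Humidity's children:
  Runoff: no additional parents.
  Sprinkler also has parent Wind.
MB(Humidity) = {Runoff, Sprinkler, Wind}, which has 3 nodes.

3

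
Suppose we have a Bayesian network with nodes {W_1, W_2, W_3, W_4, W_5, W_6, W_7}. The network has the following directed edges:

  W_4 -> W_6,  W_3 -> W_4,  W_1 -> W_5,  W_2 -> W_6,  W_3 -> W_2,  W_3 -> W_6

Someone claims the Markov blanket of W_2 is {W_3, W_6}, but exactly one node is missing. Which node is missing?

W_4

The Markov blanket of a node is its parents, its children, and the other parents of its children.
Parents of W_2: W_3.
W_2's children: W_6.
Other parents of W_2's children:
  W_6 also has parents W_3, W_4.
MB(W_2) = {W_3, W_4, W_6}.
Comparing with the claimed set, W_4 is missing.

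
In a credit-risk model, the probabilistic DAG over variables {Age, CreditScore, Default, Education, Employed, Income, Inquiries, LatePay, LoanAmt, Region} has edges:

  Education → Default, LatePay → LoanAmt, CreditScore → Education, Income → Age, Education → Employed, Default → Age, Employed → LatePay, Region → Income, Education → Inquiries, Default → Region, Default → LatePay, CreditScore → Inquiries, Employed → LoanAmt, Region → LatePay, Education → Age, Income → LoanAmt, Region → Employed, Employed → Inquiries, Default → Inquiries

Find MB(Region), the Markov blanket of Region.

Region's parents: Default.
Region's children: Employed, Income, LatePay.
Other parents of Region's children:
  Income: —
  Employed: Education
  LatePay: Default, Employed
So the Markov blanket of Region is {Default, Education, Employed, Income, LatePay}.

{Default, Education, Employed, Income, LatePay}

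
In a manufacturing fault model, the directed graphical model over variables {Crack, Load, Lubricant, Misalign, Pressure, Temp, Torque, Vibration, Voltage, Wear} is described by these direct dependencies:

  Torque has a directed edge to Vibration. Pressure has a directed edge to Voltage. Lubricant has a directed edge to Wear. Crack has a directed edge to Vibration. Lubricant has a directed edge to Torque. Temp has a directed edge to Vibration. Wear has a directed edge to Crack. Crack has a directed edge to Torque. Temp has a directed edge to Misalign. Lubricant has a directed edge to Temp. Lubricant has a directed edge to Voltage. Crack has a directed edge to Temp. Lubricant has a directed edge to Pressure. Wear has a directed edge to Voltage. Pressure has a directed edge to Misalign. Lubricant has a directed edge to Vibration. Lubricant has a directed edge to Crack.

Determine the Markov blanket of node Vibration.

{Crack, Lubricant, Temp, Torque}

Ch(Vibration) = {}.
Pa(Vibration) = {Crack, Lubricant, Temp, Torque}.
Vibration has no children, so there are no co-parents.
Taking the union gives {Crack, Lubricant, Temp, Torque}.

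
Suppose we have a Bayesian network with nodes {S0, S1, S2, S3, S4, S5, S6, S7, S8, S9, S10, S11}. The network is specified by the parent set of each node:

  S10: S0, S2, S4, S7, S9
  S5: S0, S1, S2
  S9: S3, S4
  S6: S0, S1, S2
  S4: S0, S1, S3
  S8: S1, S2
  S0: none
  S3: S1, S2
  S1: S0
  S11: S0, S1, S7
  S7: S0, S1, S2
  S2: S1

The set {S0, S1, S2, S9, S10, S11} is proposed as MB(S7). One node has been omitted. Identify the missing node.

S4

S7's parents: S0, S1, S2.
S7 has children S10, S11.
Co-parents of S7 (other parents of its children):
  parents(S10) \ {S7} = {S0, S2, S4, S9}.
  S11's other parents are S0, S1.
MB(S7) = {S0, S1, S2, S4, S9, S10, S11}.
Comparing with the claimed set, S4 is missing.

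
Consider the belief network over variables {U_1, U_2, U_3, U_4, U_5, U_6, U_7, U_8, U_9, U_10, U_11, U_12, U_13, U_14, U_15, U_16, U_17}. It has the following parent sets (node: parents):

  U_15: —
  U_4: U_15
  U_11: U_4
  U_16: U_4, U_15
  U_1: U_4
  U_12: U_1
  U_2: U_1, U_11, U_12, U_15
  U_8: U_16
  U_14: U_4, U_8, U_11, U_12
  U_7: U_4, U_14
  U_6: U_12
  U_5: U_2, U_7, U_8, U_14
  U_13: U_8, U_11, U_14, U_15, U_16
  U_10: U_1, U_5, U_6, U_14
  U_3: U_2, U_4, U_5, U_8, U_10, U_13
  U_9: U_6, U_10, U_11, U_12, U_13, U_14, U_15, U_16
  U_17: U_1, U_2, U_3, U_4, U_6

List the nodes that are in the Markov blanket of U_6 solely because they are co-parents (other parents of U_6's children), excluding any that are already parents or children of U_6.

Children of U_6: U_9, U_10, U_17.
  U_10 also has parents U_1, U_5, U_14.
  U_9 also has parents U_10, U_11, U_12, U_13, U_14, U_15, U_16.
  U_17 also has parents U_1, U_2, U_3, U_4.
Excluding nodes already adjacent to U_6 (U_9, U_10, U_12, U_17), the co-parent-only contribution is {U_1, U_2, U_3, U_4, U_5, U_11, U_13, U_14, U_15, U_16}.

{U_1, U_2, U_3, U_4, U_5, U_11, U_13, U_14, U_15, U_16}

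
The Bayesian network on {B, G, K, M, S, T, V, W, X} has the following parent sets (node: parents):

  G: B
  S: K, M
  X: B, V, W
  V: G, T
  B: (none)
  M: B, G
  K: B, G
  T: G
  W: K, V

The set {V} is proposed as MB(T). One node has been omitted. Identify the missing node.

G

By definition, MB(T) is built from T's parents, T's children, and the co-parents of T.
T has parent G.
T has child V.
Parents of each child, excluding T:
  V: G
MB(T) = {G, V}.
Comparing with the claimed set, G is missing.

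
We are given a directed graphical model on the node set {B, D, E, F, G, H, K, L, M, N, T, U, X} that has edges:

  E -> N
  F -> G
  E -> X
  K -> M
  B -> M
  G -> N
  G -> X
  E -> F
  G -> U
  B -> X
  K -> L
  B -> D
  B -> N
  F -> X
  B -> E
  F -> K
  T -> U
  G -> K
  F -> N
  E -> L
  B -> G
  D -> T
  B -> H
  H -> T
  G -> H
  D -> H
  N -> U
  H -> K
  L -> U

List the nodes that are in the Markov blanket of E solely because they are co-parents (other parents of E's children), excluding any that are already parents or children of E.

{G, K}

Children of E: F, L, N, X.
  F has no other parent.
  L's other parent is K.
  parents(N) \ {E} = {B, F, G}.
  X's other parents are B, F, G.
Excluding nodes already adjacent to E (B, F, L, N, X), the co-parent-only contribution is {G, K}.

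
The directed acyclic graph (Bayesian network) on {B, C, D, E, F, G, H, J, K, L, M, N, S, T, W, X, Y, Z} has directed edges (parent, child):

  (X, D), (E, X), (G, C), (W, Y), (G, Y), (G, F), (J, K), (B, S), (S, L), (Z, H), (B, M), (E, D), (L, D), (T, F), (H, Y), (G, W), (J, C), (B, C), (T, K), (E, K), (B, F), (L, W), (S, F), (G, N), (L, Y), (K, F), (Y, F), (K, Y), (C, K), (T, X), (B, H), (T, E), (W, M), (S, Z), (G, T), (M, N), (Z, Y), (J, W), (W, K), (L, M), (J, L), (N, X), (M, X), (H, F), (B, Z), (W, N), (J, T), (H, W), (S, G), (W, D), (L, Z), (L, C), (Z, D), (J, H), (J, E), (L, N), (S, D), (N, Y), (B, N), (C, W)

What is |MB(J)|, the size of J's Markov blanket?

11

Recall MB(v) = parents ∪ children ∪ spouses, where spouses are the other parents of v's children.
J's parents: none.
Children of J: C, E, H, K, L, T, W.
Other parents of J's children:
  L's other parent is S.
  H's other parents are B, Z.
  C's other parents are B, G, L.
  T also has parent G.
  E's other parent is T.
  W also has parents C, G, H, L.
  parents(K) \ {J} = {C, E, T, W}.
MB(J) = {B, C, E, G, H, K, L, S, T, W, Z}, which has 11 nodes.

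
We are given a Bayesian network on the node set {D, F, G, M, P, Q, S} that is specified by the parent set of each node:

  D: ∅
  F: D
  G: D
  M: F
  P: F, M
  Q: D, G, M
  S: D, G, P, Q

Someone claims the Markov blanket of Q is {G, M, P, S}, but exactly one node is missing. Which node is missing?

D

Q's parents: D, G, M.
Q has child S.
Co-parents of Q (other parents of its children):
  S: D, G, P
MB(Q) = {D, G, M, P, S}.
Comparing with the claimed set, D is missing.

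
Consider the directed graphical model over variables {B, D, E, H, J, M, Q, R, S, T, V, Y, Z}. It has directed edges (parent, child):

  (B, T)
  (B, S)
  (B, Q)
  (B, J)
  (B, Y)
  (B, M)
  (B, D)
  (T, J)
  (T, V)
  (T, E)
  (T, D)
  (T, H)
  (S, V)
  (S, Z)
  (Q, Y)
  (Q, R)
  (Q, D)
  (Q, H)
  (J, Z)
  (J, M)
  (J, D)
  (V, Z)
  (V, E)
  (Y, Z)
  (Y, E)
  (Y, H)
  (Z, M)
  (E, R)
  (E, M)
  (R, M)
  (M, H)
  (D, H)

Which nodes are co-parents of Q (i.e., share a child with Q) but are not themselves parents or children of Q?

Children of Q: D, H, R, Y.
  parents(Y) \ {Q} = {B}.
  R also has parent E.
  D also has parents B, J, T.
  H also has parents D, M, T, Y.
Excluding nodes already adjacent to Q (B, D, H, R, Y), the co-parent-only contribution is {E, J, M, T}.

{E, J, M, T}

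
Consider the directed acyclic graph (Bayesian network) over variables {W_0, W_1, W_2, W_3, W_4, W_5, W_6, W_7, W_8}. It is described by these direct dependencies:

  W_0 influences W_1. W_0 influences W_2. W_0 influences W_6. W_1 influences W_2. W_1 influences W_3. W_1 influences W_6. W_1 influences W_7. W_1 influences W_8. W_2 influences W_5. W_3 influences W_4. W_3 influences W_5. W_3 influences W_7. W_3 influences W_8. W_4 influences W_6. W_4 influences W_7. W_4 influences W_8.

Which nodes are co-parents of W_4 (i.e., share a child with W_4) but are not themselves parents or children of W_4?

Children of W_4: W_6, W_7, W_8.
  parents(W_6) \ {W_4} = {W_0, W_1}.
  W_7's other parents are W_1, W_3.
  W_8 also has parents W_1, W_3.
Excluding nodes already adjacent to W_4 (W_3, W_6, W_7, W_8), the co-parent-only contribution is {W_0, W_1}.

{W_0, W_1}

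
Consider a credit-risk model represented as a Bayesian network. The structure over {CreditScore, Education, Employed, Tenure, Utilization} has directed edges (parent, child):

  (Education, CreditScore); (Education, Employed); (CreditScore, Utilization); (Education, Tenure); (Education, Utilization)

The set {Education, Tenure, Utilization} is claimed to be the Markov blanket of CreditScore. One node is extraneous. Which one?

Tenure

Pa(CreditScore) = {Education}.
CreditScore has child Utilization.
Parents of each child, excluding CreditScore:
  Utilization: Education
MB(CreditScore) = {Education, Utilization}.
Tenure is neither a parent, child, nor co-parent of CreditScore, so it does not belong.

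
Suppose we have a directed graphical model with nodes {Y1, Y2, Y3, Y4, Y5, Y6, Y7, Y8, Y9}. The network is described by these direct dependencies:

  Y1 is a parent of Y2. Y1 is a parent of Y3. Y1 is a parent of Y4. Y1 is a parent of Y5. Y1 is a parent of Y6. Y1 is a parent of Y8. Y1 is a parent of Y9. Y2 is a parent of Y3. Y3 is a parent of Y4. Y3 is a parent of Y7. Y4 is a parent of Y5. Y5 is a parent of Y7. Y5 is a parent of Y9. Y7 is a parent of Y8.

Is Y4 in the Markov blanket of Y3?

Y4 is a child of Y3.
So Y4 ∈ MB(Y3).

Yes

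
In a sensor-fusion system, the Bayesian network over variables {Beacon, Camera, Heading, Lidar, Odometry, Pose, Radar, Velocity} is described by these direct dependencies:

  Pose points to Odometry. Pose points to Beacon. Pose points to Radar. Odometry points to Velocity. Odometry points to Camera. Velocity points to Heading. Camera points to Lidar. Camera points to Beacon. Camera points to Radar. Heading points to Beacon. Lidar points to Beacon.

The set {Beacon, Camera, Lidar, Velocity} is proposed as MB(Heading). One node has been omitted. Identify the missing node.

Pose

Heading has parent Velocity.
Heading's children: Beacon.
Other parents of Heading's children:
  Beacon: Camera, Lidar, Pose
MB(Heading) = {Beacon, Camera, Lidar, Pose, Velocity}.
Comparing with the claimed set, Pose is missing.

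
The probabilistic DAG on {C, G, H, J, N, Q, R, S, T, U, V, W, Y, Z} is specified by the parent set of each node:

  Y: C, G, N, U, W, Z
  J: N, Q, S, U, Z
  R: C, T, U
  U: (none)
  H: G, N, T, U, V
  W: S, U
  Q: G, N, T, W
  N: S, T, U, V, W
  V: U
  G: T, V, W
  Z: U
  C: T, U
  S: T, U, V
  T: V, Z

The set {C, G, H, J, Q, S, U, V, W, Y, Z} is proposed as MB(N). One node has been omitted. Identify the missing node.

By definition, MB(N) is built from N's parents, N's children, and the co-parents of N.
N's parents: S, T, U, V, W.
Ch(N) = {H, J, Q, Y}.
Other parents of N's children:
  parents(Y) \ {N} = {C, G, U, W, Z}.
  Q's other parents are G, T, W.
  H's other parents are G, T, U, V.
  J's other parents are Q, S, U, Z.
MB(N) = {C, G, H, J, Q, S, T, U, V, W, Y, Z}.
Comparing with the claimed set, T is missing.

T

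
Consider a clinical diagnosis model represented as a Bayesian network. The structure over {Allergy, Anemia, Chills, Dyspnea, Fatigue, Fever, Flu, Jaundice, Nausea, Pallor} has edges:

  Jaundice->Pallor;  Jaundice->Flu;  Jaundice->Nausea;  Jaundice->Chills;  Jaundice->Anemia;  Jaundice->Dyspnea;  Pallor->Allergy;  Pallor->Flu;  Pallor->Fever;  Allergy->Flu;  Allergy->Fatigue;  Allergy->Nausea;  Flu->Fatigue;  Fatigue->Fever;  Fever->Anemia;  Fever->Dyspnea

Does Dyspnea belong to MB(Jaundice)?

Yes

Dyspnea is a child of Jaundice.
So Dyspnea ∈ MB(Jaundice).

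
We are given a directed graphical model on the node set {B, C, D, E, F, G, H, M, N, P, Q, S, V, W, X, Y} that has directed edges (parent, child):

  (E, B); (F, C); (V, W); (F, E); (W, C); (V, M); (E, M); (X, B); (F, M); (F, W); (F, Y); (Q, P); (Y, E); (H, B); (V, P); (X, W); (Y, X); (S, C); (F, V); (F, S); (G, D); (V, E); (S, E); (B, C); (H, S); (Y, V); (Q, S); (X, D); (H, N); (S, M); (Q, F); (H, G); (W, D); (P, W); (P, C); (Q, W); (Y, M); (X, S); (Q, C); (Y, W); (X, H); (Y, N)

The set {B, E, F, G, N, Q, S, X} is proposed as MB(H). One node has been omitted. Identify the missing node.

Y

The Markov blanket of a node is its parents, its children, and the other parents of its children.
H's parents: X.
Ch(H) = {B, G, N, S}.
Other parents of H's children:
  G: no additional parents.
  S also has parents F, Q, X.
  parents(B) \ {H} = {E, X}.
  parents(N) \ {H} = {Y}.
MB(H) = {B, E, F, G, N, Q, S, X, Y}.
Comparing with the claimed set, Y is missing.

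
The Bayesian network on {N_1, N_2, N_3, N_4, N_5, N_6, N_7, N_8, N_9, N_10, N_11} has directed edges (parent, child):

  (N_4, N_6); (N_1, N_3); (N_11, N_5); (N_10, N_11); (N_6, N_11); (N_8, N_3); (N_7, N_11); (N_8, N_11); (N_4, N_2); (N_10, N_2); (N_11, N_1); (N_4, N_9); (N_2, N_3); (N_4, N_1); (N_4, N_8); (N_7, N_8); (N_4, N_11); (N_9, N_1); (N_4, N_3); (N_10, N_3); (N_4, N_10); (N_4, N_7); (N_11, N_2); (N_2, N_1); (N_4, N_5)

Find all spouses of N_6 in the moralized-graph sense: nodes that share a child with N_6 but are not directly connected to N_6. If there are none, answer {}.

Children of N_6: N_11.
  parents(N_11) \ {N_6} = {N_4, N_7, N_8, N_10}.
Excluding nodes already adjacent to N_6 (N_4, N_11), the co-parent-only contribution is {N_7, N_8, N_10}.

{N_7, N_8, N_10}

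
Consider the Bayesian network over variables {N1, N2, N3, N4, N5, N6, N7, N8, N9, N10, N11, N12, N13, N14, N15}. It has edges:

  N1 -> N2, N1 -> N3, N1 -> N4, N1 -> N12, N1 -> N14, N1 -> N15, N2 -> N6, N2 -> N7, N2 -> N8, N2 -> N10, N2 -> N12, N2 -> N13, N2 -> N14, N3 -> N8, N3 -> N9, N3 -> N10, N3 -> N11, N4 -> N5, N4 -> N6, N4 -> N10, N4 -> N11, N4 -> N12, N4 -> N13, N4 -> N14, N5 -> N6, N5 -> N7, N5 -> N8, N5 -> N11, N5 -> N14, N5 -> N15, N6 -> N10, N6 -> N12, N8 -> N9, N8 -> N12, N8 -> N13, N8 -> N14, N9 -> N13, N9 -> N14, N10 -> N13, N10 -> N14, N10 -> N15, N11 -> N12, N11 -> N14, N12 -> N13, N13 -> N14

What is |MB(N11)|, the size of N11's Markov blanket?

Recall MB(v) = parents ∪ children ∪ spouses, where spouses are the other parents of v's children.
N11's children: N12, N14.
Pa(N11) = {N3, N4, N5}.
Other parents of N11's children:
  N12: N1, N2, N4, N6, N8
  N14: N1, N2, N4, N5, N8, N9, N10, N13
MB(N11) = {N1, N2, N3, N4, N5, N6, N8, N9, N10, N12, N13, N14}, which has 12 nodes.

12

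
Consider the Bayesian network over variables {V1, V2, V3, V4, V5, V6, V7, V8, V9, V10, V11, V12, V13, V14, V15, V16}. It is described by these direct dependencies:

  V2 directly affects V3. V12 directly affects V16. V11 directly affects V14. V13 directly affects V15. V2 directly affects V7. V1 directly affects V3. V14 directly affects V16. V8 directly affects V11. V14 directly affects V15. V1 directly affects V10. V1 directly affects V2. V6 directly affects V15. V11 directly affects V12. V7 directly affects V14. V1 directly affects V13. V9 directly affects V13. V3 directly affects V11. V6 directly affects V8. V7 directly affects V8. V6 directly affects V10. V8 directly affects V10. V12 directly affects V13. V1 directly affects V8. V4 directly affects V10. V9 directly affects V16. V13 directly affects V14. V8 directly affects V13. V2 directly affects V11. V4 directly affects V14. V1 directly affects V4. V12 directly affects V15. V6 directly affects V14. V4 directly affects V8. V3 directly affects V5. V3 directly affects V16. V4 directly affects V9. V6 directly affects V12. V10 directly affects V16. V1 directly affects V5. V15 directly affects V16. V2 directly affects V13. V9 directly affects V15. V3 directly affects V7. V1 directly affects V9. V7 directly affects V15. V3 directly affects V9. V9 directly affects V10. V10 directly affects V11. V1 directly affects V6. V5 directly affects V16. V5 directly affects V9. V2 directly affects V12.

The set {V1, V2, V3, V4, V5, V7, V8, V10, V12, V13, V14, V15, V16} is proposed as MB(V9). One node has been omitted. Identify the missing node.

V9's children: V10, V13, V15, V16.
Pa(V9) = {V1, V3, V4, V5}.
Co-parents of V9 (other parents of its children):
  V10 also has parents V1, V4, V6, V8.
  V13 also has parents V1, V2, V8, V12.
  parents(V15) \ {V9} = {V6, V7, V12, V13, V14}.
  V16 also has parents V3, V5, V10, V12, V14, V15.
MB(V9) = {V1, V2, V3, V4, V5, V6, V7, V8, V10, V12, V13, V14, V15, V16}.
Comparing with the claimed set, V6 is missing.

V6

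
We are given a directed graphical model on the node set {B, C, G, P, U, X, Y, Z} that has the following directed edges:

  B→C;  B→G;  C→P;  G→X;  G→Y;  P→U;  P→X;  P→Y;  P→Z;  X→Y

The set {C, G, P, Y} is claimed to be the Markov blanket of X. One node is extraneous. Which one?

By definition, MB(X) is built from X's parents, X's children, and the co-parents of X.
X's parents: G, P.
X's children: Y.
Parents of each child, excluding X:
  Y also has parents G, P.
MB(X) = {G, P, Y}.
C is neither a parent, child, nor co-parent of X, so it does not belong.

C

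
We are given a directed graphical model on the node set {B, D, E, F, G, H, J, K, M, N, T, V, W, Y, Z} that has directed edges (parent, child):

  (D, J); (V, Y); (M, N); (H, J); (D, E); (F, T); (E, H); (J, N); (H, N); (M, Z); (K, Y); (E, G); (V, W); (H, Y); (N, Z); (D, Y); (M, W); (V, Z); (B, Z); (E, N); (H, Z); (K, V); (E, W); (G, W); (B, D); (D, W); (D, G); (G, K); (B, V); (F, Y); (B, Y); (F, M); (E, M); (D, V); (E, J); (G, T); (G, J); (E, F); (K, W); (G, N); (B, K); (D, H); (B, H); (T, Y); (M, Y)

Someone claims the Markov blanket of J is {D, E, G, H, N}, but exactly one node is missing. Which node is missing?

By definition, MB(J) is built from J's parents, J's children, and the co-parents of J.
Pa(J) = {D, E, G, H}.
J's children: N.
Co-parents of J (other parents of its children):
  N: E, G, H, M
MB(J) = {D, E, G, H, M, N}.
Comparing with the claimed set, M is missing.

M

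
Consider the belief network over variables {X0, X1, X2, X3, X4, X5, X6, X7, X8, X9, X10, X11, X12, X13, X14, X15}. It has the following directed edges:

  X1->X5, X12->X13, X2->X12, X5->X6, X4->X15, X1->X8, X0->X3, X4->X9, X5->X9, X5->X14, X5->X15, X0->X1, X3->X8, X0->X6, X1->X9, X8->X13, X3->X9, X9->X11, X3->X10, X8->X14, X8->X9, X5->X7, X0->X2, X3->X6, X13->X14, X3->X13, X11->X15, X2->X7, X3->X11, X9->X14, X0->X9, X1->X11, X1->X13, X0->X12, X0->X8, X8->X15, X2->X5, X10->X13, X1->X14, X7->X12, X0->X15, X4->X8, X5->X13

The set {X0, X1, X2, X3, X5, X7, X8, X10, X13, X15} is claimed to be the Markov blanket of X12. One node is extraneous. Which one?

The Markov blanket of a node is its parents, its children, and the other parents of its children.
X12's children: X13.
Pa(X12) = {X0, X2, X7}.
For each child, the remaining parents (spouses of X12):
  X13: X1, X3, X5, X8, X10
MB(X12) = {X0, X1, X2, X3, X5, X7, X8, X10, X13}.
X15 is neither a parent, child, nor co-parent of X12, so it does not belong.

X15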